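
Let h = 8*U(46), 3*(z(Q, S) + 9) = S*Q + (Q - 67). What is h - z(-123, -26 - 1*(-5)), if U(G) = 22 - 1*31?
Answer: -2582/3 ≈ -860.67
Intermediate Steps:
U(G) = -9 (U(G) = 22 - 31 = -9)
z(Q, S) = -94/3 + Q/3 + Q*S/3 (z(Q, S) = -9 + (S*Q + (Q - 67))/3 = -9 + (Q*S + (-67 + Q))/3 = -9 + (-67 + Q + Q*S)/3 = -9 + (-67/3 + Q/3 + Q*S/3) = -94/3 + Q/3 + Q*S/3)
h = -72 (h = 8*(-9) = -72)
h - z(-123, -26 - 1*(-5)) = -72 - (-94/3 + (⅓)*(-123) + (⅓)*(-123)*(-26 - 1*(-5))) = -72 - (-94/3 - 41 + (⅓)*(-123)*(-26 + 5)) = -72 - (-94/3 - 41 + (⅓)*(-123)*(-21)) = -72 - (-94/3 - 41 + 861) = -72 - 1*2366/3 = -72 - 2366/3 = -2582/3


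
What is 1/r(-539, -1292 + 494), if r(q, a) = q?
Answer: -1/539 ≈ -0.0018553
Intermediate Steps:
1/r(-539, -1292 + 494) = 1/(-539) = -1/539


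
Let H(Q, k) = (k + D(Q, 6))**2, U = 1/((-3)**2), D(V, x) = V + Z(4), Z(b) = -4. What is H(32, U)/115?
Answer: 2783/405 ≈ 6.8716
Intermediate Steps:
D(V, x) = -4 + V (D(V, x) = V - 4 = -4 + V)
U = 1/9 ≈ 0.11111
H(Q, k) = (-4 + Q + k)**2 (H(Q, k) = (k + (-4 + Q))**2 = (-4 + Q + k)**2)
H(32, U)/115 = (-4 + 32 + 1/9)**2/115 = (253/9)**2*(1/115) = (64009/81)*(1/115) = 2783/405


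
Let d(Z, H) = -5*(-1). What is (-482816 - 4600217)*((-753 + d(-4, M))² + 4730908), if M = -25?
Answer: -26891338779596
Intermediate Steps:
d(Z, H) = 5
(-482816 - 4600217)*((-753 + d(-4, M))² + 4730908) = (-482816 - 4600217)*((-753 + 5)² + 4730908) = -5083033*((-748)² + 4730908) = -5083033*(559504 + 4730908) = -5083033*5290412 = -26891338779596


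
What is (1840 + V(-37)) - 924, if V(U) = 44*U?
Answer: -712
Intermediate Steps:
(1840 + V(-37)) - 924 = (1840 + 44*(-37)) - 924 = (1840 - 1628) - 924 = 212 - 924 = -712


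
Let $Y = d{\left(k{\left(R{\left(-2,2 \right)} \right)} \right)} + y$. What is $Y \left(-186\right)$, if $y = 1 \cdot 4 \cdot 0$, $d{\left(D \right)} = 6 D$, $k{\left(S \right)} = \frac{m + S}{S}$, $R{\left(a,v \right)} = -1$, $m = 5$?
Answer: $4464$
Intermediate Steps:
$k{\left(S \right)} = \frac{5 + S}{S}$
$y = 0$ ($y = 4 \cdot 0 = 0$)
$Y = -24$ ($Y = 6 \frac{5 - 1}{-1} + 0 = 6 \left(\left(-1\right) 4\right) + 0 = 6 \left(-4\right) + 0 = -24 + 0 = -24$)
$Y \left(-186\right) = \left(-24\right) \left(-186\right) = 4464$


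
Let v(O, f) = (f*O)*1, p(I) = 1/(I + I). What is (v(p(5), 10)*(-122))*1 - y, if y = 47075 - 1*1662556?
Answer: 1615359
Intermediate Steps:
p(I) = 1/(2*I)
v(O, f) = O*f (v(O, f) = (O*f)*1 = O*f)
y = -1615481 (y = 47075 - 1662556 = -1615481)
(v(p(5), 10)*(-122))*1 - y = ((((1/2)/5)*10)*(-122))*1 - 1*(-1615481) = ((((1/2)*(1/5))*10)*(-122))*1 + 1615481 = (((1/10)*10)*(-122))*1 + 1615481 = (1*(-122))*1 + 1615481 = -122*1 + 1615481 = -122 + 1615481 = 1615359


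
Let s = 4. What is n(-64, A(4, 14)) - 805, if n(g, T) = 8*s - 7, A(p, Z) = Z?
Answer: -780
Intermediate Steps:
n(g, T) = 25 (n(g, T) = 8*4 - 7 = 32 - 7 = 25)
n(-64, A(4, 14)) - 805 = 25 - 805 = -780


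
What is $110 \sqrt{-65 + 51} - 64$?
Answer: $-64 + 110 i \sqrt{14} \approx -64.0 + 411.58 i$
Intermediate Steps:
$110 \sqrt{-65 + 51} - 64 = 110 \sqrt{-14} - 64 = 110 i \sqrt{14} - 64 = -64 + 110 i \sqrt{14}$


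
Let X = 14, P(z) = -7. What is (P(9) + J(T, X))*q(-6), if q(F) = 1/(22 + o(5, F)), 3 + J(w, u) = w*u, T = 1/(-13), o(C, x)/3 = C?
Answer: -144/481 ≈ -0.29938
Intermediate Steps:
o(C, x) = 3*C
T = -1/13 ≈ -0.076923
J(w, u) = -3 + u*w (J(w, u) = -3 + w*u = -3 + u*w)
q(F) = 1/37 (q(F) = 1/(22 + 3*5) = 1/(22 + 15) = 1/37)
(P(9) + J(T, X))*q(-6) = (-7 + (-3 + 14*(-1/13)))*(1/37) = (-7 + (-3 - 14/13))*(1/37) = (-7 - 53/13)*(1/37) = -144/13*1/37 = -144/481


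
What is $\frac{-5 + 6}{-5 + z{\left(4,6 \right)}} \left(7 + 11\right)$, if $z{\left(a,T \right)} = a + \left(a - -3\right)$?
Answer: $3$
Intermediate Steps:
$z{\left(a,T \right)} = 3 + 2 a$ ($z{\left(a,T \right)} = a + \left(a + 3\right) = a + \left(3 + a\right) = 3 + 2 a$)
$\frac{-5 + 6}{-5 + z{\left(4,6 \right)}} \left(7 + 11\right) = \frac{-5 + 6}{-5 + \left(3 + 2 \cdot 4\right)} \left(7 + 11\right) = 1 \frac{1}{-5 + \left(3 + 8\right)} 18 = 1 \frac{1}{-5 + 11} \cdot 18 = 1 \cdot \frac{1}{6} \cdot 18 = \frac{1}{6} \cdot 18 = 3$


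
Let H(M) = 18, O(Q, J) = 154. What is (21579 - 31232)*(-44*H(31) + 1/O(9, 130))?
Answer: 168192493/22 ≈ 7.6451e+6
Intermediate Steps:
(21579 - 31232)*(-44*H(31) + 1/O(9, 130)) = (21579 - 31232)*(-44*18 + 1/154) = -9653*(-792 + 1/154) = -9653*(-121967/154) = 168192493/22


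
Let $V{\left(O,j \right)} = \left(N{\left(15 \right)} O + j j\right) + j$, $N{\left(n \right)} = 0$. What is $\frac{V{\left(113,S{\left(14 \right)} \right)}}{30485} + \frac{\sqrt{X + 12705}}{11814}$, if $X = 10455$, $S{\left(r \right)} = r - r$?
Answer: $\frac{\sqrt{5790}}{5907} \approx 0.012882$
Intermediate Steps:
$S{\left(r \right)} = 0$
$V{\left(O,j \right)} = j + j^{2}$ ($V{\left(O,j \right)} = \left(0 O + j j\right) + j = \left(0 + j^{2}\right) + j = j^{2} + j = j + j^{2}$)
$\frac{V{\left(113,S{\left(14 \right)} \right)}}{30485} + \frac{\sqrt{X + 12705}}{11814} = \frac{0 \left(1 + 0\right)}{30485} + \frac{\sqrt{10455 + 12705}}{11814} = 0 \cdot 1 \cdot \frac{1}{30485} + \sqrt{23160} \cdot \frac{1}{11814} = 0 \cdot \frac{1}{30485} + 2 \sqrt{5790} \cdot \frac{1}{11814} = 0 + \frac{\sqrt{5790}}{5907} = \frac{\sqrt{5790}}{5907}$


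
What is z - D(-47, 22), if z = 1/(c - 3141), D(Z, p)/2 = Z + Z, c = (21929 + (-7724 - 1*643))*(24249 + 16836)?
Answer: 104752026253/557191629 ≈ 188.00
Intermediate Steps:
c = 557194770 (c = (21929 + (-7724 - 643))*41085 = (21929 - 8367)*41085 = 13562*41085 = 557194770)
D(Z, p) = 4*Z (D(Z, p) = 2*(Z + Z) = 2*(2*Z) = 4*Z)
z = 1/557191629 (z = 1/(557194770 - 3141) = 1/557191629 ≈ 1.7947e-9)
z - D(-47, 22) = 1/557191629 - 4*(-47) = 1/557191629 - 1*(-188) = 1/557191629 + 188 = 104752026253/557191629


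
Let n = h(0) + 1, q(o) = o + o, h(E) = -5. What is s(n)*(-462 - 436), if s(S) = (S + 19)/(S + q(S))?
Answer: 2245/2 ≈ 1122.5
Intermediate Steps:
q(o) = 2*o
n = -4 (n = -5 + 1 = -4)
s(S) = (19 + S)/(3*S) (s(S) = (S + 19)/(S + 2*S) = (19 + S)/((3*S)) = (19 + S)*(1/(3*S)) = (19 + S)/(3*S))
s(n)*(-462 - 436) = ((1/3)*(19 - 4)/(-4))*(-462 - 436) = ((1/3)*(-1/4)*15)*(-898) = -5/4*(-898) = 2245/2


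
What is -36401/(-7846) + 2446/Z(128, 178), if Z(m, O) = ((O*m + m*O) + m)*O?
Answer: 74025212101/15954621312 ≈ 4.6397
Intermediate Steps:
Z(m, O) = O*(m + 2*O*m) (Z(m, O) = ((O*m + O*m) + m)*O = (2*O*m + m)*O = (m + 2*O*m)*O = O*(m + 2*O*m))
-36401/(-7846) + 2446/Z(128, 178) = -36401/(-7846) + 2446/((178*128*(1 + 2*178))) = -36401*(-1/7846) + 2446/((178*128*(1 + 356))) = 36401/7846 + 2446/((178*128*357)) = 36401/7846 + 2446/8133888 = 36401/7846 + 2446*(1/8133888) = 36401/7846 + 1223/4066944 = 74025212101/15954621312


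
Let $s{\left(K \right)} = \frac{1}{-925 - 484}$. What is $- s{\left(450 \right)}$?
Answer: $\frac{1}{1409} \approx 0.00070972$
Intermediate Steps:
$s{\left(K \right)} = - \frac{1}{1409}$ ($s{\left(K \right)} = \frac{1}{-1409} = - \frac{1}{1409}$)
$- s{\left(450 \right)} = \left(-1\right) \left(- \frac{1}{1409}\right) = \frac{1}{1409}$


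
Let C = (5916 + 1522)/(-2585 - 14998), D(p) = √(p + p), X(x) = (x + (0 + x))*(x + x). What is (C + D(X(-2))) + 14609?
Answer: 256862609/17583 + 4*√2 ≈ 14614.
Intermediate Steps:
X(x) = 4*x² (X(x) = (x + x)*(2*x) = (2*x)*(2*x) = 4*x²)
D(p) = √2*√p (D(p) = √(2*p) = √2*√p)
C = -7438/17583 (C = 7438/(-17583) = 7438*(-1/17583) = -7438/17583 ≈ -0.42302)
(C + D(X(-2))) + 14609 = (-7438/17583 + √2*√(4*(-2)²)) + 14609 = (-7438/17583 + √2*√(4*4)) + 14609 = (-7438/17583 + √2*√16) + 14609 = (-7438/17583 + √2*4) + 14609 = (-7438/17583 + 4*√2) + 14609 = 256862609/17583 + 4*√2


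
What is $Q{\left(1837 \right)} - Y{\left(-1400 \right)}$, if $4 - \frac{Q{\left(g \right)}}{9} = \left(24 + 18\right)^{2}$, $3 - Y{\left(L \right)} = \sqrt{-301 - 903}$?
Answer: $-15843 + 2 i \sqrt{301} \approx -15843.0 + 34.699 i$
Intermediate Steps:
$Y{\left(L \right)} = 3 - 2 i \sqrt{301}$ ($Y{\left(L \right)} = 3 - \sqrt{-301 - 903} = 3 - \sqrt{-1204} = 3 - 2 i \sqrt{301}$)
$Q{\left(g \right)} = -15840$ ($Q{\left(g \right)} = 36 - 9 \left(24 + 18\right)^{2} = 36 - 9 \cdot 42^{2} = 36 - 15876 = -15840$)
$Q{\left(1837 \right)} - Y{\left(-1400 \right)} = -15840 - \left(3 - 2 i \sqrt{301}\right) = -15843 + 2 i \sqrt{301}$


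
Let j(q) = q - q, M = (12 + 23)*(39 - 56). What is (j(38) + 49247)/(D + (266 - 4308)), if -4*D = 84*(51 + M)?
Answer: 49247/7382 ≈ 6.6712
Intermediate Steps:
M = -595 (M = 35*(-17) = -595)
j(q) = 0
D = 11424 (D = -21*(51 - 595) = -21*(-544) = -¼*(-45696) = 11424)
(j(38) + 49247)/(D + (266 - 4308)) = (0 + 49247)/(11424 + (266 - 4308)) = 49247/(11424 - 4042) = 49247/7382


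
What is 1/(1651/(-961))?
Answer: -961/1651 ≈ -0.58207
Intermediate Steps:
1/(1651/(-961)) = 1/(1651*(-1/961)) = 1/(-1651/961) = -961/1651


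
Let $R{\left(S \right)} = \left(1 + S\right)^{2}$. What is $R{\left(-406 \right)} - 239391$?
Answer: $-75366$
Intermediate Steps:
$R{\left(-406 \right)} - 239391 = \left(1 - 406\right)^{2} - 239391 = \left(-405\right)^{2} - 239391 = 164025 - 239391 = -75366$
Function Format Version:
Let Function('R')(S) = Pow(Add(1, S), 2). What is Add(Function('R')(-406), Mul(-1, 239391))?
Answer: -75366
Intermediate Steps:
Add(Function('R')(-406), Mul(-1, 239391)) = Add(Pow(Add(1, -406), 2), Mul(-1, 239391)) = Add(Pow(-405, 2), -239391) = Add(164025, -239391) = -75366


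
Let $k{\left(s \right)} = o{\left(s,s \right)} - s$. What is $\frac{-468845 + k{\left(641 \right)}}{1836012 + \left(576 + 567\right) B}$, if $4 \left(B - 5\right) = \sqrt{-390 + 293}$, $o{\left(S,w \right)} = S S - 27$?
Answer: $- \frac{191971799936}{6030162245113} + \frac{29785056 i \sqrt{97}}{6030162245113} \approx -0.031835 + 4.8647 \cdot 10^{-5} i$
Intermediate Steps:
$o{\left(S,w \right)} = -27 + S^{2}$ ($o{\left(S,w \right)} = S^{2} - 27 = -27 + S^{2}$)
$B = 5 + \frac{i \sqrt{97}}{4}$ ($B = 5 + \frac{\sqrt{-390 + 293}}{4} = 5 + \frac{\sqrt{-97}}{4} = 5 + \frac{i \sqrt{97}}{4} \approx 5.0 + 2.4622 i$)
$k{\left(s \right)} = -27 + s^{2} - s$ ($k{\left(s \right)} = \left(-27 + s^{2}\right) - s = -27 + s^{2} - s$)
$\frac{-468845 + k{\left(641 \right)}}{1836012 + \left(576 + 567\right) B} = \frac{-468845 - \left(668 - 410881\right)}{1836012 + \left(576 + 567\right) \left(5 + \frac{i \sqrt{97}}{4}\right)} = \frac{-468845 - -410213}{1836012 + 1143 \left(5 + \frac{i \sqrt{97}}{4}\right)} = \frac{-468845 + 410213}{1836012 + \left(5715 + \frac{1143 i \sqrt{97}}{4}\right)} = - \frac{58632}{1841727 + \frac{1143 i \sqrt{97}}{4}}$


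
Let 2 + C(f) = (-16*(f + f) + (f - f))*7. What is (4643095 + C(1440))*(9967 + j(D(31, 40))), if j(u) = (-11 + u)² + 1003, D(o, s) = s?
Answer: 51029815263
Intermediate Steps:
j(u) = 1003 + (-11 + u)²
C(f) = -2 - 224*f (C(f) = -2 + (-16*(f + f) + (f - f))*7 = -2 + (-32*f + 0)*7 = -2 - 32*f*7 = -2 - 224*f)
(4643095 + C(1440))*(9967 + j(D(31, 40))) = (4643095 + (-2 - 224*1440))*(9967 + (1003 + (-11 + 40)²)) = (4643095 + (-2 - 322560))*(9967 + (1003 + 29²)) = (4643095 - 322562)*(9967 + (1003 + 841)) = 4320533*(9967 + 1844) = 4320533*11811 = 51029815263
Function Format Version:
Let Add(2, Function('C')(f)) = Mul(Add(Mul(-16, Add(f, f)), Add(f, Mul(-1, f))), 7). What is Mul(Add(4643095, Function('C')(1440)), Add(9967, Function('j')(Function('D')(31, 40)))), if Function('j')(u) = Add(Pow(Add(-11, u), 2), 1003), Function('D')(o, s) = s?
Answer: 51029815263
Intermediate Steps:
Function('j')(u) = Add(1003, Pow(Add(-11, u), 2))
Function('C')(f) = Add(-2, Mul(-224, f)) (Function('C')(f) = Add(-2, Mul(Add(Mul(-16, Add(f, f)), Add(f, Mul(-1, f))), 7)) = Add(-2, Mul(Add(Mul(-16, Mul(2, f)), 0), 7)) = Add(-2, Mul(Add(Mul(-32, f), 0), 7)) = Add(-2, Mul(Mul(-32, f), 7)) = Add(-2, Mul(-224, f)))
Mul(Add(4643095, Function('C')(1440)), Add(9967, Function('j')(Function('D')(31, 40)))) = Mul(Add(4643095, Add(-2, Mul(-224, 1440))), Add(9967, Add(1003, Pow(Add(-11, 40), 2)))) = Mul(Add(4643095, Add(-2, -322560)), Add(9967, Add(1003, Pow(29, 2)))) = Mul(Add(4643095, -322562), Add(9967, Add(1003, 841))) = Mul(4320533, Add(9967, 1844)) = Mul(4320533, 11811) = 51029815263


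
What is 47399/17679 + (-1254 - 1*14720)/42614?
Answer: 868728320/376686453 ≈ 2.3062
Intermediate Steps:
47399/17679 + (-1254 - 1*14720)/42614 = 47399*(1/17679) + (-1254 - 14720)*(1/42614) = 47399/17679 - 15974*1/42614 = 47399/17679 - 7987/21307 = 868728320/376686453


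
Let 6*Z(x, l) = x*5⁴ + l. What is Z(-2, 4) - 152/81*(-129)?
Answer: 929/27 ≈ 34.407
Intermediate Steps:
Z(x, l) = l/6 + 625*x/6 (Z(x, l) = (x*5⁴ + l)/6 = (x*625 + l)/6 = (625*x + l)/6 = (l + 625*x)/6 = l/6 + 625*x/6)
Z(-2, 4) - 152/81*(-129) = ((⅙)*4 + (625/6)*(-2)) - 152/81*(-129) = (⅔ - 625/3) - 152*1/81*(-129) = -623/3 - 152/81*(-129) = -623/3 + 6536/27 = 929/27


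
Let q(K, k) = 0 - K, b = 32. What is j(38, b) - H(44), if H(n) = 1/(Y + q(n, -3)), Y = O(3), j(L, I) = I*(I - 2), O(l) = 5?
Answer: 37441/39 ≈ 960.03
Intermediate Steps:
q(K, k) = -K
j(L, I) = I*(-2 + I)
Y = 5
H(n) = 1/(5 - n)
j(38, b) - H(44) = 32*(-2 + 32) - (-1)/(-5 + 44) = 32*30 - (-1)/39 = 960 - (-1)/39 = 960 - 1*(-1/39) = 960 + 1/39 = 37441/39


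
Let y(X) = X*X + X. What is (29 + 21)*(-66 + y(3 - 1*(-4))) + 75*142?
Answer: 10150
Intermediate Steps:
y(X) = X + X² (y(X) = X² + X = X + X²)
(29 + 21)*(-66 + y(3 - 1*(-4))) + 75*142 = (29 + 21)*(-66 + (3 - 1*(-4))*(1 + (3 - 1*(-4)))) + 75*142 = 50*(-66 + (3 + 4)*(1 + (3 + 4))) + 10650 = 50*(-66 + 7*(1 + 7)) + 10650 = 50*(-66 + 7*8) + 10650 = 50*(-66 + 56) + 10650 = 50*(-10) + 10650 = -500 + 10650 = 10150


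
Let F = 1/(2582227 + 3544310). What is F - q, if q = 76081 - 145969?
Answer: 428171417857/6126537 ≈ 69888.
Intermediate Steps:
q = -69888
F = 1/6126537 ≈ 1.6322e-7
F - q = 1/6126537 - 1*(-69888) = 1/6126537 + 69888 = 428171417857/6126537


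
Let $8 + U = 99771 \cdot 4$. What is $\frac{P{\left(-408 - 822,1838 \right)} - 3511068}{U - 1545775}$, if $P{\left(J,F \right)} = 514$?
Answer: $\frac{3510554}{1146699} \approx 3.0614$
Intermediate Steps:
$U = 399076$ ($U = -8 + 99771 \cdot 4 = -8 + 399084 = 399076$)
$\frac{P{\left(-408 - 822,1838 \right)} - 3511068}{U - 1545775} = \frac{514 - 3511068}{399076 - 1545775} = - \frac{3510554}{-1146699} = \left(-3510554\right) \left(- \frac{1}{1146699}\right) = \frac{3510554}{1146699}$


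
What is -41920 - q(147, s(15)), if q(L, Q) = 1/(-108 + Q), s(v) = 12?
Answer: -4024319/96 ≈ -41920.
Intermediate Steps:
-41920 - q(147, s(15)) = -41920 - 1/(-108 + 12) = -41920 - 1/(-96) = -41920 - 1*(-1/96) = -41920 + 1/96 = -4024319/96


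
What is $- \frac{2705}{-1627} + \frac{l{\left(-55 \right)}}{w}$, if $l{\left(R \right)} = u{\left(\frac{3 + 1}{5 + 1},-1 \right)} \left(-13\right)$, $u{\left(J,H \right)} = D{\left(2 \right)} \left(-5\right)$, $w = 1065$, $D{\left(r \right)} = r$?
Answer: $\frac{618467}{346551} \approx 1.7846$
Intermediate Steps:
$u{\left(J,H \right)} = -10$ ($u{\left(J,H \right)} = 2 \left(-5\right) = -10$)
$l{\left(R \right)} = 130$ ($l{\left(R \right)} = \left(-10\right) \left(-13\right) = 130$)
$- \frac{2705}{-1627} + \frac{l{\left(-55 \right)}}{w} = - \frac{2705}{-1627} + \frac{130}{1065} = \left(-2705\right) \left(- \frac{1}{1627}\right) + 130 \cdot \frac{1}{1065} = \frac{2705}{1627} + \frac{26}{213} = \frac{618467}{346551}$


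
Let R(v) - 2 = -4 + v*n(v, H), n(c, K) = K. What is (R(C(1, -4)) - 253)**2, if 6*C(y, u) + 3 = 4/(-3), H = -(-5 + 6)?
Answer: 20948929/324 ≈ 64657.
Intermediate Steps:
H = -1 (H = -1*1 = -1)
C(y, u) = -13/18 (C(y, u) = -1/2 + (4/(-3))/6 = -1/2 + (4*(-1/3))/6 = -1/2 + (1/6)*(-4/3) = -1/2 - 2/9 = -13/18)
R(v) = -2 - v (R(v) = 2 + (-4 + v*(-1)) = 2 + (-4 - v) = -2 - v)
(R(C(1, -4)) - 253)**2 = ((-2 - 1*(-13/18)) - 253)**2 = ((-2 + 13/18) - 253)**2 = (-23/18 - 253)**2 = (-4577/18)**2 = 20948929/324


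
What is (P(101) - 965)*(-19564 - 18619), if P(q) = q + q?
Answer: 29133629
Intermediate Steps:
P(q) = 2*q
(P(101) - 965)*(-19564 - 18619) = (2*101 - 965)*(-19564 - 18619) = (202 - 965)*(-38183) = -763*(-38183) = 29133629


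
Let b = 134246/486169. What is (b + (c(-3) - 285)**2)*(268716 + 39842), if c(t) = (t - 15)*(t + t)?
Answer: 4699746515024626/486169 ≈ 9.6669e+9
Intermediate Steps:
c(t) = 2*t*(-15 + t) (c(t) = (-15 + t)*(2*t) = 2*t*(-15 + t))
b = 134246/486169 (b = 134246*(1/486169) = 134246/486169 ≈ 0.27613)
(b + (c(-3) - 285)**2)*(268716 + 39842) = (134246/486169 + (2*(-3)*(-15 - 3) - 285)**2)*(268716 + 39842) = (134246/486169 + (2*(-3)*(-18) - 285)**2)*308558 = (134246/486169 + (108 - 285)**2)*308558 = (134246/486169 + (-177)**2)*308558 = (134246/486169 + 31329)*308558 = (15231322847/486169)*308558 = 4699746515024626/486169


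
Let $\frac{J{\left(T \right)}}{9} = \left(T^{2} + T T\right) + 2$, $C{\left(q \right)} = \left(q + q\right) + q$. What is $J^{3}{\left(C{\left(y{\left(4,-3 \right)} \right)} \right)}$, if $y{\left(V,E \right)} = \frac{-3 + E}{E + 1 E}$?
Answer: $5832000$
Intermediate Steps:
$y{\left(V,E \right)} = \frac{-3 + E}{2 E}$ ($y{\left(V,E \right)} = \frac{-3 + E}{E + E} = \frac{-3 + E}{2 E}$)
$C{\left(q \right)} = 3 q$ ($C{\left(q \right)} = 2 q + q = 3 q$)
$J{\left(T \right)} = 18 + 18 T^{2}$ ($J{\left(T \right)} = 9 \left(\left(T^{2} + T T\right) + 2\right) = 9 \left(\left(T^{2} + T^{2}\right) + 2\right) = 9 \left(2 T^{2} + 2\right) = 9 \left(2 + 2 T^{2}\right) = 18 + 18 T^{2}$)
$J^{3}{\left(C{\left(y{\left(4,-3 \right)} \right)} \right)} = \left(18 + 18 \left(3 \frac{-3 - 3}{2 \left(-3\right)}\right)^{2}\right)^{3} = \left(18 + 18 \left(3 \cdot \frac{1}{2} \left(- \frac{1}{3}\right) \left(-6\right)\right)^{2}\right)^{3} = \left(18 + 18 \left(3 \cdot 1\right)^{2}\right)^{3} = \left(18 + 18 \cdot 3^{2}\right)^{3} = \left(18 + 18 \cdot 9\right)^{3} = \left(18 + 162\right)^{3} = 180^{3} = 5832000$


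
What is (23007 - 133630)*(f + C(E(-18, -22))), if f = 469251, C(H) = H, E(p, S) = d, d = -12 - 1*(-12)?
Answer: -51909953373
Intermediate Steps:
d = 0 (d = -12 + 12 = 0)
E(p, S) = 0
(23007 - 133630)*(f + C(E(-18, -22))) = (23007 - 133630)*(469251 + 0) = -110623*469251 = -51909953373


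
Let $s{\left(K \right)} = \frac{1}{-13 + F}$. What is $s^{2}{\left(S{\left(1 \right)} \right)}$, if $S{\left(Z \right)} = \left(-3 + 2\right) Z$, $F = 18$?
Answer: $\frac{1}{25} \approx 0.04$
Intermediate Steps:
$S{\left(Z \right)} = - Z$
$s{\left(K \right)} = \frac{1}{5}$ ($s{\left(K \right)} = \frac{1}{-13 + 18} = \frac{1}{5}$)
$s^{2}{\left(S{\left(1 \right)} \right)} = \left(\frac{1}{5}\right)^{2} = \frac{1}{25}$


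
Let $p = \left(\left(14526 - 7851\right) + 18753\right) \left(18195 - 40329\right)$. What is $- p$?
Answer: $562823352$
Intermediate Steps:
$p = -562823352$ ($p = \left(\left(14526 - 7851\right) + 18753\right) \left(-22134\right) = \left(6675 + 18753\right) \left(-22134\right) = 25428 \left(-22134\right) = -562823352$)
$- p = \left(-1\right) \left(-562823352\right) = 562823352$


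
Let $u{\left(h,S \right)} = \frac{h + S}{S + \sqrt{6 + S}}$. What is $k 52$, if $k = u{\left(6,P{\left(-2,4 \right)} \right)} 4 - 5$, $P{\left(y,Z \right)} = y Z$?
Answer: $- \frac{6916}{33} + \frac{208 i \sqrt{2}}{33} \approx -209.58 + 8.9138 i$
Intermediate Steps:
$P{\left(y,Z \right)} = Z y$
$u{\left(h,S \right)} = \frac{S + h}{S + \sqrt{6 + S}}$
$k = -5 - \frac{8}{-8 + i \sqrt{2}}$ ($k = \frac{4 \left(-2\right) + 6}{4 \left(-2\right) + \sqrt{6 + 4 \left(-2\right)}} 4 - 5 = \frac{-8 + 6}{-8 + \sqrt{6 - 8}} \cdot 4 - 5 = \frac{1}{-8 + \sqrt{-2}} \left(-2\right) 4 - 5 = \frac{1}{-8 + i \sqrt{2}} \left(-2\right) 4 - 5 = - \frac{2}{-8 + i \sqrt{2}} \cdot 4 - 5 = - \frac{8}{-8 + i \sqrt{2}} - 5 = -5 - \frac{8}{-8 + i \sqrt{2}} \approx -4.0303 + 0.17142 i$)
$k 52 = \left(- \frac{133}{33} + \frac{4 i \sqrt{2}}{33}\right) 52 = - \frac{6916}{33} + \frac{208 i \sqrt{2}}{33}$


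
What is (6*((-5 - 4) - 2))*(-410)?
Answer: 27060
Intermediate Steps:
(6*((-5 - 4) - 2))*(-410) = (6*(-9 - 2))*(-410) = (6*(-11))*(-410) = -66*(-410) = 27060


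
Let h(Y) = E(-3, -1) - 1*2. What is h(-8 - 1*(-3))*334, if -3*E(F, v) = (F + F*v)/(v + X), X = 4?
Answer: -668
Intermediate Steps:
E(F, v) = -(F + F*v)/(3*(4 + v)) (E(F, v) = -(F + F*v)/(3*(v + 4)) = -(F + F*v)/(3*(4 + v)))
h(Y) = -2 (h(Y) = -1*(-3)*(1 - 1)/(12 + 3*(-1)) - 1*2 = -1*(-3)*0/(12 - 3) - 2 = -1*(-3)*0/9 - 2 = -1*(-3)*⅑*0 - 2 = 0 - 2 = -2)
h(-8 - 1*(-3))*334 = -2*334 = -668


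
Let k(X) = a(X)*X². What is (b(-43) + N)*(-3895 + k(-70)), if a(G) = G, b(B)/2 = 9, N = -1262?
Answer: 431537380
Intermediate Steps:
b(B) = 18 (b(B) = 2*9 = 18)
k(X) = X³ (k(X) = X*X² = X³)
(b(-43) + N)*(-3895 + k(-70)) = (18 - 1262)*(-3895 + (-70)³) = -1244*(-3895 - 343000) = -1244*(-346895) = 431537380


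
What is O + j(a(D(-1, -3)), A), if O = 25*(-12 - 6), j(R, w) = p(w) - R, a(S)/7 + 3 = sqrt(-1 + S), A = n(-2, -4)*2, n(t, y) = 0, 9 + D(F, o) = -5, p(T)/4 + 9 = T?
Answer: -465 - 7*I*sqrt(15) ≈ -465.0 - 27.111*I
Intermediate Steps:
p(T) = -36 + 4*T
D(F, o) = -14 (D(F, o) = -9 - 5 = -14)
A = 0 (A = 0*2 = 0)
a(S) = -21 + 7*sqrt(-1 + S)
j(R, w) = -36 - R + 4*w (j(R, w) = (-36 + 4*w) - R = -36 - R + 4*w)
O = -450 (O = 25*(-18) = -450)
O + j(a(D(-1, -3)), A) = -450 + (-36 - (-21 + 7*sqrt(-1 - 14)) + 4*0) = -450 + (-36 - (-21 + 7*sqrt(-15)) + 0) = -450 + (-36 - (-21 + 7*(I*sqrt(15))) + 0) = -450 + (-36 - (-21 + 7*I*sqrt(15)) + 0) = -450 + (-36 + (21 - 7*I*sqrt(15)) + 0) = -450 + (-15 - 7*I*sqrt(15)) = -465 - 7*I*sqrt(15)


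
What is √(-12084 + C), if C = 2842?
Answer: I*√9242 ≈ 96.135*I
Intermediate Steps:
√(-12084 + C) = √(-12084 + 2842) = √(-9242) = I*√9242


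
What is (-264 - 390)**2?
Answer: 427716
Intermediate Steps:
(-264 - 390)**2 = (-654)**2 = 427716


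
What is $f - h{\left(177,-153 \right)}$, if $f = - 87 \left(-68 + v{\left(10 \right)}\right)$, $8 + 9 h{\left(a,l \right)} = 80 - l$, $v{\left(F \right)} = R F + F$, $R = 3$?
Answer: $2411$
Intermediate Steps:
$v{\left(F \right)} = 4 F$ ($v{\left(F \right)} = 3 F + F = 4 F$)
$h{\left(a,l \right)} = 8 - \frac{l}{9}$ ($h{\left(a,l \right)} = - \frac{8}{9} + \frac{80 - l}{9} = - \frac{8}{9} - \left(- \frac{80}{9} + \frac{l}{9}\right) = 8 - \frac{l}{9}$)
$f = 2436$ ($f = - 87 \left(-68 + 4 \cdot 10\right) = - 87 \left(-68 + 40\right) = \left(-87\right) \left(-28\right) = 2436$)
$f - h{\left(177,-153 \right)} = 2436 - \left(8 - -17\right) = 2436 - \left(8 + 17\right) = 2436 - 25 = 2411$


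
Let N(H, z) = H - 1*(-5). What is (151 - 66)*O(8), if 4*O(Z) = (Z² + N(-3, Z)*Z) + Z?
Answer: 1870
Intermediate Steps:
N(H, z) = 5 + H (N(H, z) = H + 5 = 5 + H)
O(Z) = Z²/4 + 3*Z/4 (O(Z) = ((Z² + (5 - 3)*Z) + Z)/4 = ((Z² + 2*Z) + Z)/4 = (Z² + 3*Z)/4 = Z²/4 + 3*Z/4)
(151 - 66)*O(8) = (151 - 66)*((¼)*8*(3 + 8)) = 85*((¼)*8*11) = 85*22 = 1870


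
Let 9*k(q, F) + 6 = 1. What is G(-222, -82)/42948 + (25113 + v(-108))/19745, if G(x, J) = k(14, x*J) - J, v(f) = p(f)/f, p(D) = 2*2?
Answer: 1944287377/1526414868 ≈ 1.2738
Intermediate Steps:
p(D) = 4
v(f) = 4/f
k(q, F) = -5/9 (k(q, F) = -2/3 + (1/9)*1 = -2/3 + 1/9 = -5/9)
G(x, J) = -5/9 - J
G(-222, -82)/42948 + (25113 + v(-108))/19745 = (-5/9 - 1*(-82))/42948 + (25113 + 4/(-108))/19745 = (-5/9 + 82)*(1/42948) + (25113 + 4*(-1/108))*(1/19745) = (733/9)*(1/42948) + (25113 - 1/27)*(1/19745) = 733/386532 + (678050/27)*(1/19745) = 733/386532 + 135610/106623 = 1944287377/1526414868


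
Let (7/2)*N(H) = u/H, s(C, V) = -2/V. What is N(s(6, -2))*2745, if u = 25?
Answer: 137250/7 ≈ 19607.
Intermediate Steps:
N(H) = 50/(7*H) (N(H) = 2*(25/H)/7 = 50/(7*H))
N(s(6, -2))*2745 = (50/(7*((-2/(-2)))))*2745 = (50/(7*((-2*(-1/2)))))*2745 = ((50/7)/1)*2745 = ((50/7)*1)*2745 = (50/7)*2745 = 137250/7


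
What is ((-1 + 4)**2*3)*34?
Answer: 918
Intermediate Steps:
((-1 + 4)**2*3)*34 = (3**2*3)*34 = (9*3)*34 = 27*34 = 918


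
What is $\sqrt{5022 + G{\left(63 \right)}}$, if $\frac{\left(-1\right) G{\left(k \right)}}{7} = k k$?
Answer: $9 i \sqrt{281} \approx 150.87 i$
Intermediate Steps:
$G{\left(k \right)} = - 7 k^{2}$ ($G{\left(k \right)} = - 7 k k = - 7 k^{2}$)
$\sqrt{5022 + G{\left(63 \right)}} = \sqrt{5022 - 7 \cdot 63^{2}} = \sqrt{5022 - 27783} = \sqrt{-22761} = 9 i \sqrt{281}$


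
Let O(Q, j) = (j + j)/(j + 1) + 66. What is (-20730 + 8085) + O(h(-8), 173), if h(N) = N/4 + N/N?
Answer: -1094200/87 ≈ -12577.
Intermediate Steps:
h(N) = 1 + N/4 (h(N) = N*(¼) + 1 = N/4 + 1 = 1 + N/4)
O(Q, j) = 66 + 2*j/(1 + j) (O(Q, j) = (2*j)/(1 + j) + 66 = 2*j/(1 + j) + 66 = 66 + 2*j/(1 + j))
(-20730 + 8085) + O(h(-8), 173) = (-20730 + 8085) + 2*(33 + 34*173)/(1 + 173) = -12645 + 2*(33 + 5882)/174 = -12645 + 2*(1/174)*5915 = -12645 + 5915/87 = -1094200/87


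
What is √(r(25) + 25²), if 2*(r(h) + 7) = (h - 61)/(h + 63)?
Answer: √299013/22 ≈ 24.855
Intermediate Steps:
r(h) = -7 + (-61 + h)/(2*(63 + h)) (r(h) = -7 + ((h - 61)/(h + 63))/2 = -7 + ((-61 + h)/(63 + h))/2 = -7 + (-61 + h)/(2*(63 + h)))
√(r(25) + 25²) = √((-943 - 13*25)/(2*(63 + 25)) + 25²) = √((½)*(-943 - 325)/88 + 625) = √((½)*(1/88)*(-1268) + 625) = √(-317/44 + 625) = √(27183/44) = √299013/22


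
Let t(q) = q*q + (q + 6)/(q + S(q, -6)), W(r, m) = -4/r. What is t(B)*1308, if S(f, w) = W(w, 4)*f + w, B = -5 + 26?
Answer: 16763328/29 ≈ 5.7805e+5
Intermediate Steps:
B = 21
S(f, w) = w - 4*f/w (S(f, w) = (-4/w)*f + w = -4*f/w + w = w - 4*f/w)
t(q) = q² + (6 + q)/(-6 + 5*q/3) (t(q) = q*q + (q + 6)/(q + (-6 - 4*q/(-6))) = q² + (6 + q)/(q + (-6 - 4*q*(-⅙))) = q² + (6 + q)/(q + (-6 + 2*q/3)) = q² + (6 + q)/(-6 + 5*q/3))
t(B)*1308 = ((18 - 18*21² + 3*21 + 5*21³)/(-18 + 5*21))*1308 = ((18 - 18*441 + 63 + 5*9261)/(-18 + 105))*1308 = ((18 - 7938 + 63 + 46305)/87)*1308 = ((1/87)*38448)*1308 = (12816/29)*1308 = 16763328/29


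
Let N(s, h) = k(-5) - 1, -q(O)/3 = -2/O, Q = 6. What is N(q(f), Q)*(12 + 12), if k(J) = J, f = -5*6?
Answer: -144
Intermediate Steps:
f = -30
q(O) = 6/O (q(O) = -(-6)/O = 6/O)
N(s, h) = -6 (N(s, h) = -5 - 1 = -6)
N(q(f), Q)*(12 + 12) = -6*(12 + 12) = -6*24 = -144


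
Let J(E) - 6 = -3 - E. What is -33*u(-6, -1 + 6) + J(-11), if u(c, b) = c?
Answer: 212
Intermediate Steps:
J(E) = 3 - E (J(E) = 6 + (-3 - E) = 3 - E)
-33*u(-6, -1 + 6) + J(-11) = -33*(-6) + (3 - 1*(-11)) = 198 + (3 + 11) = 198 + 14 = 212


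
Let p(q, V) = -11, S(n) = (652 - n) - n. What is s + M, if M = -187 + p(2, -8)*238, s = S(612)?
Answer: -3377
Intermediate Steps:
S(n) = 652 - 2*n
s = -572 (s = 652 - 2*612 = 652 - 1224 = -572)
M = -2805 (M = -187 - 11*238 = -187 - 2618 = -2805)
s + M = -572 - 2805 = -3377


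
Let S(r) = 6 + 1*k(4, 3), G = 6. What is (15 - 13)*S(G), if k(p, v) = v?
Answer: 18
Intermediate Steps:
S(r) = 9 (S(r) = 6 + 1*3 = 6 + 3 = 9)
(15 - 13)*S(G) = (15 - 13)*9 = 2*9 = 18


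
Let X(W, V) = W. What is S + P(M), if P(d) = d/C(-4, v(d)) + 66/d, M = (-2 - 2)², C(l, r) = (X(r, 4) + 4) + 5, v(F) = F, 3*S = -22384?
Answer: -4473941/600 ≈ -7456.6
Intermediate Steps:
S = -22384/3 (S = (⅓)*(-22384) = -22384/3 ≈ -7461.3)
C(l, r) = 9 + r (C(l, r) = (r + 4) + 5 = (4 + r) + 5 = 9 + r)
M = 16 (M = (-4)² = 16)
P(d) = 66/d + d/(9 + d) (P(d) = d/(9 + d) + 66/d = 66/d + d/(9 + d))
S + P(M) = -22384/3 + (66/16 + 16/(9 + 16)) = -22384/3 + (66*(1/16) + 16/25) = -22384/3 + (33/8 + 16*(1/25)) = -22384/3 + (33/8 + 16/25) = -22384/3 + 953/200 = -4473941/600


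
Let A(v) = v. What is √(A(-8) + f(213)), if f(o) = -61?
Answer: I*√69 ≈ 8.3066*I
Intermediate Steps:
√(A(-8) + f(213)) = √(-8 - 61) = √(-69) = I*√69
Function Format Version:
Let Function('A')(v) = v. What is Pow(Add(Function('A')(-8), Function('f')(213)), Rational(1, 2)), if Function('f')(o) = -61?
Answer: Mul(I, Pow(69, Rational(1, 2))) ≈ Mul(8.3066, I)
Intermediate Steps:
Pow(Add(Function('A')(-8), Function('f')(213)), Rational(1, 2)) = Pow(Add(-8, -61), Rational(1, 2)) = Pow(-69, Rational(1, 2)) = Mul(I, Pow(69, Rational(1, 2)))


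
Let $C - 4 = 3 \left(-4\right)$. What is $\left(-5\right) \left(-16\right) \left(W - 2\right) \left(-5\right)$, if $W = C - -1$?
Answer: $3600$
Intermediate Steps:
$C = -8$ ($C = 4 + 3 \left(-4\right) = 4 - 12 = -8$)
$W = -7$ ($W = -8 - -1 = -8 + 1 = -7$)
$\left(-5\right) \left(-16\right) \left(W - 2\right) \left(-5\right) = \left(-5\right) \left(-16\right) \left(-7 - 2\right) \left(-5\right) = 80 \left(\left(-9\right) \left(-5\right)\right) = 80 \cdot 45 = 3600$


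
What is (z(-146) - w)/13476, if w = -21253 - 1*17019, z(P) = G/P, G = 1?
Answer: 5587711/1967496 ≈ 2.8400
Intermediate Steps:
z(P) = 1/P
w = -38272 (w = -21253 - 17019 = -38272)
(z(-146) - w)/13476 = (1/(-146) - 1*(-38272))/13476 = (-1/146 + 38272)*(1/13476) = (5587711/146)*(1/13476) = 5587711/1967496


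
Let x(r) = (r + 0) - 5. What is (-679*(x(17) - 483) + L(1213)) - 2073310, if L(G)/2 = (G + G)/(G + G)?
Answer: -1753499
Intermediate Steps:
L(G) = 2 (L(G) = 2*((G + G)/(G + G)) = 2*((2*G)/((2*G))) = 2*((2*G)*(1/(2*G))) = 2*1 = 2)
x(r) = -5 + r (x(r) = r - 5 = -5 + r)
(-679*(x(17) - 483) + L(1213)) - 2073310 = (-679*((-5 + 17) - 483) + 2) - 2073310 = (-679*(12 - 483) + 2) - 2073310 = (-679*(-471) + 2) - 2073310 = (319809 + 2) - 2073310 = 319811 - 2073310 = -1753499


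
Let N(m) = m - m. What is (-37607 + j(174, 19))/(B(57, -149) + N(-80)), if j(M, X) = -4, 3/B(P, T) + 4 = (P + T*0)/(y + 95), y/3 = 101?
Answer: 96705/2 ≈ 48353.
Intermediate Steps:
y = 303 (y = 3*101 = 303)
B(P, T) = 3/(-4 + P/398) (B(P, T) = 3/(-4 + (P + T*0)/(303 + 95)) = 3/(-4 + (P + 0)/398) = 3/(-4 + P*(1/398)) = 3/(-4 + P/398))
N(m) = 0
(-37607 + j(174, 19))/(B(57, -149) + N(-80)) = (-37607 - 4)/(1194/(-1592 + 57) + 0) = -37611/(1194/(-1535) + 0) = -37611/(1194*(-1/1535) + 0) = -37611/(-1194/1535 + 0) = -37611/(-1194/1535) = -37611*(-1535/1194) = 96705/2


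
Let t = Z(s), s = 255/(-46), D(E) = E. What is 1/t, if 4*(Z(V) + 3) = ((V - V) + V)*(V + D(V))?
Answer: 4232/52329 ≈ 0.080873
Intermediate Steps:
s = -255/46 (s = 255*(-1/46) = -255/46 ≈ -5.5435)
Z(V) = -3 + V²/2 (Z(V) = -3 + (((V - V) + V)*(V + V))/4 = -3 + ((0 + V)*(2*V))/4 = -3 + (V*(2*V))/4 = -3 + (2*V²)/4 = -3 + V²/2)
t = 52329/4232 (t = -3 + (-255/46)²/2 = -3 + (½)*(65025/2116) = -3 + 65025/4232 = 52329/4232 ≈ 12.365)
1/t = 1/(52329/4232) = 4232/52329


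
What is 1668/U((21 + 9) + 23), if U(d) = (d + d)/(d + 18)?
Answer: 59214/53 ≈ 1117.2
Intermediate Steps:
U(d) = 2*d/(18 + d) (U(d) = (2*d)/(18 + d) = 2*d/(18 + d))
1668/U((21 + 9) + 23) = 1668/((2*((21 + 9) + 23)/(18 + ((21 + 9) + 23)))) = 1668/((2*(30 + 23)/(18 + (30 + 23)))) = 1668/((2*53/(18 + 53))) = 1668/((2*53/71)) = 1668/((2*53*(1/71))) = 1668/(106/71) = 1668*(71/106) = 59214/53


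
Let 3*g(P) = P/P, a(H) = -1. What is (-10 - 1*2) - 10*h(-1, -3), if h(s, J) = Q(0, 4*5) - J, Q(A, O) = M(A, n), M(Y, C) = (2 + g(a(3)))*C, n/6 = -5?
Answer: 658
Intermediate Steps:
n = -30 (n = 6*(-5) = -30)
g(P) = 1/3 (g(P) = (P/P)/3 = (1/3)*1 = 1/3)
M(Y, C) = 7*C/3 (M(Y, C) = (2 + 1/3)*C = 7*C/3)
Q(A, O) = -70 (Q(A, O) = (7/3)*(-30) = -70)
h(s, J) = -70 - J
(-10 - 1*2) - 10*h(-1, -3) = (-10 - 1*2) - 10*(-70 - 1*(-3)) = (-10 - 2) - 10*(-70 + 3) = -12 - 10*(-67) = -12 + 670 = 658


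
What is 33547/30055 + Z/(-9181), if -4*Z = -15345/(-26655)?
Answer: 2189259256021/1961345660140 ≈ 1.1162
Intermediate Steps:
Z = -1023/7108 (Z = -(-15345)/(4*(-26655)) = -(-15345)*(-1)/(4*26655) = -¼*1023/1777 = -1023/7108 ≈ -0.14392)
33547/30055 + Z/(-9181) = 33547/30055 - 1023/7108/(-9181) = 33547*(1/30055) - 1023/7108*(-1/9181) = 33547/30055 + 1023/65258548 = 2189259256021/1961345660140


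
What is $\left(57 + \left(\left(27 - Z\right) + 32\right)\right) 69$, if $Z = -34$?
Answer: $10350$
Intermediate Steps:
$\left(57 + \left(\left(27 - Z\right) + 32\right)\right) 69 = \left(57 + \left(\left(27 - -34\right) + 32\right)\right) 69 = \left(57 + \left(\left(27 + 34\right) + 32\right)\right) 69 = \left(57 + \left(61 + 32\right)\right) 69 = \left(57 + 93\right) 69 = 150 \cdot 69 = 10350$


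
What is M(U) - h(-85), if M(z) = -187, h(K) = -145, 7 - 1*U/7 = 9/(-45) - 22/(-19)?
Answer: -42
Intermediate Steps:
U = 4018/95 (U = 49 - 7*(9/(-45) - 22/(-19)) = 49 - 7*(9*(-1/45) - 22*(-1/19)) = 49 - 7*(-1/5 + 22/19) = 49 - 7*91/95 = 49 - 637/95 = 4018/95 ≈ 42.295)
M(U) - h(-85) = -187 - 1*(-145) = -187 + 145 = -42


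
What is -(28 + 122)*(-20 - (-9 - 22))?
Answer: -1650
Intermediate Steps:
-(28 + 122)*(-20 - (-9 - 22)) = -150*(-20 - 1*(-31)) = -150*(-20 + 31) = -150*11 = -1*1650 = -1650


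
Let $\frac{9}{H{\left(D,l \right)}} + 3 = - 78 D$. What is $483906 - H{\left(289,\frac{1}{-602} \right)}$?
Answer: $\frac{1212184531}{2505} \approx 4.8391 \cdot 10^{5}$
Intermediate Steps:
$H{\left(D,l \right)} = \frac{9}{-3 - 78 D}$
$483906 - H{\left(289,\frac{1}{-602} \right)} = 483906 - - \frac{3}{1 + 26 \cdot 289} = 483906 - - \frac{3}{1 + 7514} = 483906 - - \frac{3}{7515} = 483906 - \left(-3\right) \frac{1}{7515} = 483906 - - \frac{1}{2505} = 483906 + \frac{1}{2505} = \frac{1212184531}{2505}$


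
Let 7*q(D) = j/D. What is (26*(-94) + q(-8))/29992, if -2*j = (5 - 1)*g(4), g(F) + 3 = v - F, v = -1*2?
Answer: -68441/839776 ≈ -0.081499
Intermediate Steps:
v = -2
g(F) = -5 - F (g(F) = -3 + (-2 - F) = -5 - F)
j = 18 (j = -(5 - 1)*(-5 - 1*4)/2 = -2*(-5 - 4) = -2*(-9) = -1/2*(-36) = 18)
q(D) = 18/(7*D) (q(D) = (18/D)/7 = 18/(7*D))
(26*(-94) + q(-8))/29992 = (26*(-94) + (18/7)/(-8))/29992 = (-2444 + (18/7)*(-1/8))*(1/29992) = (-2444 - 9/28)*(1/29992) = -68441/28*1/29992 = -68441/839776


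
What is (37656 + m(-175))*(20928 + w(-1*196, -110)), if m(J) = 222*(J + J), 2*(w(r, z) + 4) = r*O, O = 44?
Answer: -665210928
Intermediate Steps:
w(r, z) = -4 + 22*r (w(r, z) = -4 + (r*44)/2 = -4 + (44*r)/2 = -4 + 22*r)
m(J) = 444*J (m(J) = 222*(2*J) = 444*J)
(37656 + m(-175))*(20928 + w(-1*196, -110)) = (37656 + 444*(-175))*(20928 + (-4 + 22*(-1*196))) = (37656 - 77700)*(20928 + (-4 + 22*(-196))) = -40044*(20928 + (-4 - 4312)) = -40044*(20928 - 4316) = -40044*16612 = -665210928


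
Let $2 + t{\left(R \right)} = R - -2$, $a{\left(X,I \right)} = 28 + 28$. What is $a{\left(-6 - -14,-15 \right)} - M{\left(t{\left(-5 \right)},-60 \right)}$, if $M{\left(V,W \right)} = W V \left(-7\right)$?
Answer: $2156$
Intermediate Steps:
$a{\left(X,I \right)} = 56$
$t{\left(R \right)} = R$ ($t{\left(R \right)} = -2 + \left(R - -2\right) = -2 + \left(R + 2\right) = -2 + \left(2 + R\right) = R$)
$M{\left(V,W \right)} = - 7 V W$ ($M{\left(V,W \right)} = W \left(- 7 V\right) = - 7 V W$)
$a{\left(-6 - -14,-15 \right)} - M{\left(t{\left(-5 \right)},-60 \right)} = 56 - \left(-7\right) \left(-5\right) \left(-60\right) = 56 - -2100 = 56 + 2100 = 2156$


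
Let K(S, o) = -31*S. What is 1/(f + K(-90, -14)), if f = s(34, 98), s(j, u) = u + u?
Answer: 1/2986 ≈ 0.00033490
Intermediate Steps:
s(j, u) = 2*u
f = 196 (f = 2*98 = 196)
1/(f + K(-90, -14)) = 1/(196 - 31*(-90)) = 1/(196 + 2790) = 1/2986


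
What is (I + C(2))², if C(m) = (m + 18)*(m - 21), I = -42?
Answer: 178084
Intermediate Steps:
C(m) = (-21 + m)*(18 + m) (C(m) = (18 + m)*(-21 + m) = (-21 + m)*(18 + m))
(I + C(2))² = (-42 + (-378 + 2² - 3*2))² = (-42 + (-378 + 4 - 6))² = (-42 - 380)² = (-422)² = 178084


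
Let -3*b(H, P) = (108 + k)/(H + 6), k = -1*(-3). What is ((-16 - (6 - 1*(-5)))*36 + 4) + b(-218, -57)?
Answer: -205179/212 ≈ -967.83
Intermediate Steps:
k = 3
b(H, P) = -37/(6 + H) (b(H, P) = -(108 + 3)/(3*(H + 6)) = -37/(6 + H))
((-16 - (6 - 1*(-5)))*36 + 4) + b(-218, -57) = ((-16 - (6 - 1*(-5)))*36 + 4) - 37/(6 - 218) = ((-16 - (6 + 5))*36 + 4) - 37/(-212) = ((-16 - 1*11)*36 + 4) - 37*(-1/212) = ((-16 - 11)*36 + 4) + 37/212 = (-27*36 + 4) + 37/212 = (-972 + 4) + 37/212 = -968 + 37/212 = -205179/212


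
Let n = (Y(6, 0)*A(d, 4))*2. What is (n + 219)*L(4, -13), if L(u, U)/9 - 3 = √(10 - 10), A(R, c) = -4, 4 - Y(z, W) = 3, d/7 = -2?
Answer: 5697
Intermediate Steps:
d = -14 (d = 7*(-2) = -14)
Y(z, W) = 1 (Y(z, W) = 4 - 1*3 = 4 - 3 = 1)
L(u, U) = 27 (L(u, U) = 27 + 9*√(10 - 10) = 27 + 9*√0 = 27 + 9*0 = 27 + 0 = 27)
n = -8 (n = (1*(-4))*2 = -4*2 = -8)
(n + 219)*L(4, -13) = (-8 + 219)*27 = 211*27 = 5697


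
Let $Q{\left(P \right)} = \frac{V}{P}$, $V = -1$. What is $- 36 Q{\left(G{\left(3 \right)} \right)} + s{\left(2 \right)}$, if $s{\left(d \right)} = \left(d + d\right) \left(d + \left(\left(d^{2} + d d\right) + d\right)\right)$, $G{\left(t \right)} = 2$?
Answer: $66$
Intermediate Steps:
$s{\left(d \right)} = 2 d \left(2 d + 2 d^{2}\right)$ ($s{\left(d \right)} = 2 d \left(d + \left(\left(d^{2} + d^{2}\right) + d\right)\right) = 2 d \left(d + \left(2 d^{2} + d\right)\right) = 2 d \left(d + \left(d + 2 d^{2}\right)\right) = 2 d \left(2 d + 2 d^{2}\right)$)
$Q{\left(P \right)} = - \frac{1}{P}$
$- 36 Q{\left(G{\left(3 \right)} \right)} + s{\left(2 \right)} = - 36 \left(- \frac{1}{2}\right) + 4 \cdot 2^{2} \left(1 + 2\right) = - 36 \left(\left(-1\right) \frac{1}{2}\right) + 4 \cdot 4 \cdot 3 = \left(-36\right) \left(- \frac{1}{2}\right) + 48 = 18 + 48 = 66$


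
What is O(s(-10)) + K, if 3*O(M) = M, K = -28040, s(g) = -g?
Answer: -84110/3 ≈ -28037.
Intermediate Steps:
O(M) = M/3
O(s(-10)) + K = (-1*(-10))/3 - 28040 = (1/3)*10 - 28040 = 10/3 - 28040 = -84110/3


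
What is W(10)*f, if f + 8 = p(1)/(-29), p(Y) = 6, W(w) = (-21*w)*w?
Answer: 499800/29 ≈ 17234.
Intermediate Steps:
W(w) = -21*w²
f = -238/29 (f = -8 + 6/(-29) = -8 + 6*(-1/29) = -8 - 6/29 = -238/29 ≈ -8.2069)
W(10)*f = -21*10²*(-238/29) = -21*100*(-238/29) = -2100*(-238/29) = 499800/29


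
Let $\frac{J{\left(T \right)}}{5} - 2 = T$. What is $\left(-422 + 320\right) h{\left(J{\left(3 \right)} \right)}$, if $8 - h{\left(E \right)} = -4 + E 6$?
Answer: $14076$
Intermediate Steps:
$J{\left(T \right)} = 10 + 5 T$
$h{\left(E \right)} = 12 - 6 E$ ($h{\left(E \right)} = 8 - \left(-4 + E 6\right) = 8 - \left(-4 + 6 E\right) = 12 - 6 E$)
$\left(-422 + 320\right) h{\left(J{\left(3 \right)} \right)} = \left(-422 + 320\right) \left(12 - 6 \left(10 + 5 \cdot 3\right)\right) = - 102 \left(12 - 6 \left(10 + 15\right)\right) = - 102 \left(12 - 150\right) = \left(-102\right) \left(-138\right) = 14076$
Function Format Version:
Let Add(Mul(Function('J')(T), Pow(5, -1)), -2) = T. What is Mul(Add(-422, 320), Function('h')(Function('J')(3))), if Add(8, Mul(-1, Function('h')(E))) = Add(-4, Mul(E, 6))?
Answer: 14076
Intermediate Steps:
Function('J')(T) = Add(10, Mul(5, T))
Function('h')(E) = Add(12, Mul(-6, E)) (Function('h')(E) = Add(8, Mul(-1, Add(-4, Mul(E, 6)))) = Add(8, Mul(-1, Add(-4, Mul(6, E)))) = Add(8, Add(4, Mul(-6, E))) = Add(12, Mul(-6, E)))
Mul(Add(-422, 320), Function('h')(Function('J')(3))) = Mul(Add(-422, 320), Add(12, Mul(-6, Add(10, Mul(5, 3))))) = Mul(-102, Add(12, Mul(-6, Add(10, 15)))) = Mul(-102, Add(12, Mul(-6, 25))) = Mul(-102, Add(12, -150)) = Mul(-102, -138) = 14076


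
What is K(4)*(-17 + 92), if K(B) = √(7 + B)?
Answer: 75*√11 ≈ 248.75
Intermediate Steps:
K(4)*(-17 + 92) = √(7 + 4)*(-17 + 92) = √11*75 = 75*√11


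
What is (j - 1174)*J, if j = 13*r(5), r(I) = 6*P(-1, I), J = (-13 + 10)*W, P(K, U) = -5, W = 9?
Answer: 42228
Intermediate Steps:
J = -27 (J = (-13 + 10)*9 = -3*9 = -27)
r(I) = -30 (r(I) = 6*(-5) = -30)
j = -390 (j = 13*(-30) = -390)
(j - 1174)*J = (-390 - 1174)*(-27) = -1564*(-27) = 42228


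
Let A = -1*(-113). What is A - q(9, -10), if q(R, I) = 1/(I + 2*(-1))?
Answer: 1357/12 ≈ 113.08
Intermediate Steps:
q(R, I) = 1/(-2 + I) (q(R, I) = 1/(I - 2) = 1/(-2 + I))
A = 113
A - q(9, -10) = 113 - 1/(-2 - 10) = 113 - 1/(-12) = 113 - 1*(-1/12) = 113 + 1/12 = 1357/12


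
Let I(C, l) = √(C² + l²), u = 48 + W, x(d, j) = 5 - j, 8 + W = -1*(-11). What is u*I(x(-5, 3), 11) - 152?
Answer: -152 + 255*√5 ≈ 418.20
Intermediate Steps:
W = 3 (W = -8 - 1*(-11) = -8 + 11 = 3)
u = 51 (u = 48 + 3 = 51)
u*I(x(-5, 3), 11) - 152 = 51*√((5 - 1*3)² + 11²) - 152 = 51*√((5 - 3)² + 121) - 152 = 51*√(2² + 121) - 152 = 51*√(4 + 121) - 152 = 51*√125 - 152 = 51*(5*√5) - 152 = 255*√5 - 152 = -152 + 255*√5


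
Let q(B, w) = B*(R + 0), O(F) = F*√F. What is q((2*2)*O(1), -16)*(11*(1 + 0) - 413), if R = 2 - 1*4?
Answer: 3216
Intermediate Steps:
R = -2 (R = 2 - 4 = -2)
O(F) = F^(3/2)
q(B, w) = -2*B (q(B, w) = B*(-2 + 0) = B*(-2) = -2*B)
q((2*2)*O(1), -16)*(11*(1 + 0) - 413) = (-2*2*2*1^(3/2))*(11*(1 + 0) - 413) = (-8)*(11*1 - 413) = (-2*4)*(11 - 413) = -8*(-402) = 3216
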